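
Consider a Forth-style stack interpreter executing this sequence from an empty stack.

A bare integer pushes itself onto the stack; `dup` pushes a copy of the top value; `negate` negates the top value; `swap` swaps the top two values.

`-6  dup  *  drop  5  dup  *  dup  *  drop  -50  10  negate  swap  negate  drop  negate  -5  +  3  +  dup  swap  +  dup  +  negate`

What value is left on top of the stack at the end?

-32

-6      -6
dup     -6 -6
*       36
drop    (empty)
5       5
dup     5 5
*       25
dup     25 25
*       625
drop    (empty)
-50     -50
10      -50 10
negate  -50 -10
swap    -10 -50
negate  -10 50
drop    -10
negate  10
-5      10 -5
+       5
3       5 3
+       8
dup     8 8
swap    8 8
+       16
dup     16 16
+       32
negate  -32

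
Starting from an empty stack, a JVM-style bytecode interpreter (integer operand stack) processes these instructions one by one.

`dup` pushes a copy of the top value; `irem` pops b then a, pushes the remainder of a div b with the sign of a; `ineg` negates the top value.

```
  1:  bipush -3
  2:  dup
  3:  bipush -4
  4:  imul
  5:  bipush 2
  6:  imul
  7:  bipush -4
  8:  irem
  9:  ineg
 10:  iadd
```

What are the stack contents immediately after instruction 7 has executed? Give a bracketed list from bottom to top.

[-3, 24, -4]

bipush -3 -> [-3]
dup       -> [-3, -3]
bipush -4 -> [-3, -3, -4]
imul      -> [-3, 12]
bipush 2  -> [-3, 12, 2]
imul      -> [-3, 24]
bipush -4 -> [-3, 24, -4]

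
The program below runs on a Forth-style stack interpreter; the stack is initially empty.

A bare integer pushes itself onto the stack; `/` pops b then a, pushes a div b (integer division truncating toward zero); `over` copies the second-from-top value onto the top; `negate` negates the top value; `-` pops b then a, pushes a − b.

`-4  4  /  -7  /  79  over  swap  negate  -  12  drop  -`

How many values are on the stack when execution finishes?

1

-4     → -4
4      → -4 4
/      → -1
-7     → -1 -7
/      → 0
79     → 0 79
over   → 0 79 0
swap   → 0 0 79
negate → 0 0 -79
-      → 0 79
12     → 0 79 12
drop   → 0 79
-      → -79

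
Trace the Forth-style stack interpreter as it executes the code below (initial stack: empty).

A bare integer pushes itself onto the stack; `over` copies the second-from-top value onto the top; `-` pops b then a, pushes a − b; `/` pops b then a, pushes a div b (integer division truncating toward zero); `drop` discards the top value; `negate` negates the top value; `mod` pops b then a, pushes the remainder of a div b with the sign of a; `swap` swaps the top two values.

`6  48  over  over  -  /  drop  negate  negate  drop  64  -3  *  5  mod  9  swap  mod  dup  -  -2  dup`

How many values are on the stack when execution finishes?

6      → [6]
48     → [6, 48]
over   → [6, 48, 6]
over   → [6, 48, 6, 48]
-      → [6, 48, -42]
/      → [6, -1]
drop   → [6]
negate → [-6]
negate → [6]
drop   → []
64     → [64]
-3     → [64, -3]
*      → [-192]
5      → [-192, 5]
mod    → [-2]
9      → [-2, 9]
swap   → [9, -2]
mod    → [1]
dup    → [1, 1]
-      → [0]
-2     → [0, -2]
dup    → [0, -2, -2]

3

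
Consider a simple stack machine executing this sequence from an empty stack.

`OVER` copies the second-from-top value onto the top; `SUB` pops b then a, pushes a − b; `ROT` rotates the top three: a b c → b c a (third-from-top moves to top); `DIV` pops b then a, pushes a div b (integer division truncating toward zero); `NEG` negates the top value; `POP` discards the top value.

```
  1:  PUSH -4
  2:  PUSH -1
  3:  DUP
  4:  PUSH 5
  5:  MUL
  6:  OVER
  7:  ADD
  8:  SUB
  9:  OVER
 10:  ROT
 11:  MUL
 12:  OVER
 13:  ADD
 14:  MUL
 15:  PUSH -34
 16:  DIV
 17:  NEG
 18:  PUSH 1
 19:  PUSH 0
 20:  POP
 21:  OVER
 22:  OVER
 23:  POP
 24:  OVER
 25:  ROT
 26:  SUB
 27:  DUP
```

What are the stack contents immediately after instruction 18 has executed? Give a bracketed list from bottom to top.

PUSH -4  -> -4
PUSH -1  -> -4 -1
DUP      -> -4 -1 -1
PUSH 5   -> -4 -1 -1 5
MUL      -> -4 -1 -5
OVER     -> -4 -1 -5 -1
ADD      -> -4 -1 -6
SUB      -> -4 5
OVER     -> -4 5 -4
ROT      -> 5 -4 -4
MUL      -> 5 16
OVER     -> 5 16 5
ADD      -> 5 21
MUL      -> 105
PUSH -34 -> 105 -34
DIV      -> -3
NEG      -> 3
PUSH 1   -> 3 1

[3, 1]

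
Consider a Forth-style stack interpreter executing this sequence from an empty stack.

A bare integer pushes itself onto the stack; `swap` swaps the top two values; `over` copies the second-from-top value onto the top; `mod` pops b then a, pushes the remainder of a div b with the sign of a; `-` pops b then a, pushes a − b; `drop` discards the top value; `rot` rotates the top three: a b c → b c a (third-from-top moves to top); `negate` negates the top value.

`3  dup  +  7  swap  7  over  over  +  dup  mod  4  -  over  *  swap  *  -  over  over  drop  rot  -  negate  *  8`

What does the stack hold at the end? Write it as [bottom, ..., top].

[0, 8]

3      : 3
dup    : 3 3
+      : 6
7      : 6 7
swap   : 7 6
7      : 7 6 7
over   : 7 6 7 6
over   : 7 6 7 6 7
+      : 7 6 7 13
dup    : 7 6 7 13 13
mod    : 7 6 7 0
4      : 7 6 7 0 4
-      : 7 6 7 -4
over   : 7 6 7 -4 7
*      : 7 6 7 -28
swap   : 7 6 -28 7
*      : 7 6 -196
-      : 7 202
over   : 7 202 7
over   : 7 202 7 202
drop   : 7 202 7
rot    : 202 7 7
-      : 202 0
negate : 202 0
*      : 0
8      : 0 8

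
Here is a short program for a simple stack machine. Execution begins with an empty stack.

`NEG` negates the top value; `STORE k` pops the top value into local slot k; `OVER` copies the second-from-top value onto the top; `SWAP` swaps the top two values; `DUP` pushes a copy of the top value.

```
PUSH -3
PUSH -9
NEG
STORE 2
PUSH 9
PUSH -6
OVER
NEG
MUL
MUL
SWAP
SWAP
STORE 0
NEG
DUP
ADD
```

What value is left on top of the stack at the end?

6

PUSH -3 : [-3]
PUSH -9 : [-3, -9]
NEG     : [-3, 9]
STORE 2 : [-3]
PUSH 9  : [-3, 9]
PUSH -6 : [-3, 9, -6]
OVER    : [-3, 9, -6, 9]
NEG     : [-3, 9, -6, -9]
MUL     : [-3, 9, 54]
MUL     : [-3, 486]
SWAP    : [486, -3]
SWAP    : [-3, 486]
STORE 0 : [-3]
NEG     : [3]
DUP     : [3, 3]
ADD     : [6]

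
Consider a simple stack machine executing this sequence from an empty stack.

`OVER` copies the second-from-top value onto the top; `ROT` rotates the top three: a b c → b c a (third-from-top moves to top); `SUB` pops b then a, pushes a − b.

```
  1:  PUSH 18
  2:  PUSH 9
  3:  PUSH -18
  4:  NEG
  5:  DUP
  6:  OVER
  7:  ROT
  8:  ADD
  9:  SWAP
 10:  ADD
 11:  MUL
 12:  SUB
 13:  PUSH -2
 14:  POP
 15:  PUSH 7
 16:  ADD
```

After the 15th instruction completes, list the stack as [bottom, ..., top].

[-468, 7]

PUSH 18  -> 18
PUSH 9   -> 18 9
PUSH -18 -> 18 9 -18
NEG      -> 18 9 18
DUP      -> 18 9 18 18
OVER     -> 18 9 18 18 18
ROT      -> 18 9 18 18 18
ADD      -> 18 9 18 36
SWAP     -> 18 9 36 18
ADD      -> 18 9 54
MUL      -> 18 486
SUB      -> -468
PUSH -2  -> -468 -2
POP      -> -468
PUSH 7   -> -468 7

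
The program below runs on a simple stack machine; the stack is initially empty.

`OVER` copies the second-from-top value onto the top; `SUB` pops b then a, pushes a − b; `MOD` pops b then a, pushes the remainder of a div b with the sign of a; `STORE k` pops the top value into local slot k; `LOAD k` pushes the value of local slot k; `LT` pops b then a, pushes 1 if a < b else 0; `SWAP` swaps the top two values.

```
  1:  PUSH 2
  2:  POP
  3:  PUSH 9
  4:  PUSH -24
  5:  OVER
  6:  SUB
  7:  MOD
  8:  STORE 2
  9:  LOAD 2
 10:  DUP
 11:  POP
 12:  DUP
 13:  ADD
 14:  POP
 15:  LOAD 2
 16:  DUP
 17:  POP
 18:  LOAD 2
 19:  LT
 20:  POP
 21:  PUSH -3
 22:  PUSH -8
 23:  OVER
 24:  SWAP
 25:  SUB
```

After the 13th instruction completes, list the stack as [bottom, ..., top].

PUSH 2    [2]
POP       []
PUSH 9    [9]
PUSH -24  [9, -24]
OVER      [9, -24, 9]
SUB       [9, -33]
MOD       [9]
STORE 2   []
LOAD 2    [9]
DUP       [9, 9]
POP       [9]
DUP       [9, 9]
ADD       [18]

[18]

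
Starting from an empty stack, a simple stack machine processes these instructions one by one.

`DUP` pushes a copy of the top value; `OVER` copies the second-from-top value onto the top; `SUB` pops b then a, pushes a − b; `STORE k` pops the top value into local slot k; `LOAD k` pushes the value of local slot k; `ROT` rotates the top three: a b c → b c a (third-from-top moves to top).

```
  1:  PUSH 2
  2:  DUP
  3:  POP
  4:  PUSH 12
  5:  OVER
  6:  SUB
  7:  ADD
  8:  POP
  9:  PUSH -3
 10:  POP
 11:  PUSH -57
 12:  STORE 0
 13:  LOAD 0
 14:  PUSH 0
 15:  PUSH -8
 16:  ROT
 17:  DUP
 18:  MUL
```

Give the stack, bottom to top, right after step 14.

[-57, 0]

PUSH 2   -> [2]
DUP      -> [2, 2]
POP      -> [2]
PUSH 12  -> [2, 12]
OVER     -> [2, 12, 2]
SUB      -> [2, 10]
ADD      -> [12]
POP      -> []
PUSH -3  -> [-3]
POP      -> []
PUSH -57 -> [-57]
STORE 0  -> []
LOAD 0   -> [-57]
PUSH 0   -> [-57, 0]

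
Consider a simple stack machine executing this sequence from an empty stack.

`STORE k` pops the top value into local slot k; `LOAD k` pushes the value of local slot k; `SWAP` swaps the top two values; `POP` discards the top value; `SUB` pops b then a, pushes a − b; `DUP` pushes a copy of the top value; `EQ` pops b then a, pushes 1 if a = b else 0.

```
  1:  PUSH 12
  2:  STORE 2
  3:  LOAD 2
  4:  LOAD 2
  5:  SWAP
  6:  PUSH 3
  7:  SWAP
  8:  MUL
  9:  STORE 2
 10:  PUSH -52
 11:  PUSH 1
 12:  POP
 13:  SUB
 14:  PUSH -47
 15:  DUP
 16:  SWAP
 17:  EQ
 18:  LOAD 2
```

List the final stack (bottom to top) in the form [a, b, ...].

[64, 1, 36]

PUSH 12  → 12
STORE 2  → (empty)
LOAD 2   → 12
LOAD 2   → 12 12
SWAP     → 12 12
PUSH 3   → 12 12 3
SWAP     → 12 3 12
MUL      → 12 36
STORE 2  → 12
PUSH -52 → 12 -52
PUSH 1   → 12 -52 1
POP      → 12 -52
SUB      → 64
PUSH -47 → 64 -47
DUP      → 64 -47 -47
SWAP     → 64 -47 -47
EQ       → 64 1
LOAD 2   → 64 1 36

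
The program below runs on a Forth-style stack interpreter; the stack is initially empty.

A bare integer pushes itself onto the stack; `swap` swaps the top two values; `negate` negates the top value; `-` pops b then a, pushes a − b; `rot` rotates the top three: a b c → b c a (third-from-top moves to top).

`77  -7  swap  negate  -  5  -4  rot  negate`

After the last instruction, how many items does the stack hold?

77     → [77]
-7     → [77, -7]
swap   → [-7, 77]
negate → [-7, -77]
-      → [70]
5      → [70, 5]
-4     → [70, 5, -4]
rot    → [5, -4, 70]
negate → [5, -4, -70]

3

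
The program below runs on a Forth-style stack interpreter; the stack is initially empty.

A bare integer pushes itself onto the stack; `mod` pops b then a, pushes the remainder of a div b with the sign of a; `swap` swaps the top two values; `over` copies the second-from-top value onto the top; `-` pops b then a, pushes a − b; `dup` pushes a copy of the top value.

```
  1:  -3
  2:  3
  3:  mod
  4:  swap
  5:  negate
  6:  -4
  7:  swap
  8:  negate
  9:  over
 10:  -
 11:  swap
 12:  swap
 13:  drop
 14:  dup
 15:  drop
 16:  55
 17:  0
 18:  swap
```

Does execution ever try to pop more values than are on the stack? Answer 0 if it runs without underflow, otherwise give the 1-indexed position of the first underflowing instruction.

-3  : -3
3   : -3 3
mod : 0
swap  — needs 2 operands, stack has 1 → underflow

4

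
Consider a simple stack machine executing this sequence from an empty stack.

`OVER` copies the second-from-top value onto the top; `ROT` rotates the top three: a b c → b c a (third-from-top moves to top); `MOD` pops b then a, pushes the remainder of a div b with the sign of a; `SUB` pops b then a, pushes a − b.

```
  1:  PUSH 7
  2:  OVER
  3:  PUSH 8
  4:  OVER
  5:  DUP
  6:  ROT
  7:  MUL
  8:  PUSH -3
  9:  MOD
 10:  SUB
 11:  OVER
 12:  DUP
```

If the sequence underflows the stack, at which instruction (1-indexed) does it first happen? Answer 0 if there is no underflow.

2

PUSH 7 : [7]
OVER  — needs 2 operands, stack has 1 → underflow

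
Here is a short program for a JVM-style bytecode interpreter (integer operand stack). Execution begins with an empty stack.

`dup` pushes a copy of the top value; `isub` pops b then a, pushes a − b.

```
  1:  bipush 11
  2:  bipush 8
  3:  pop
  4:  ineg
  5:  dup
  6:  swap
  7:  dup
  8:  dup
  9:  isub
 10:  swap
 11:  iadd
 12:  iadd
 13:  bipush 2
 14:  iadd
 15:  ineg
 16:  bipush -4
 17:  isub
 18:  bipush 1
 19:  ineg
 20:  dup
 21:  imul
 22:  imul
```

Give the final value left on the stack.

bipush 11 -> 11
bipush 8  -> 11 8
pop       -> 11
ineg      -> -11
dup       -> -11 -11
swap      -> -11 -11
dup       -> -11 -11 -11
dup       -> -11 -11 -11 -11
isub      -> -11 -11 0
swap      -> -11 0 -11
iadd      -> -11 -11
iadd      -> -22
bipush 2  -> -22 2
iadd      -> -20
ineg      -> 20
bipush -4 -> 20 -4
isub      -> 24
bipush 1  -> 24 1
ineg      -> 24 -1
dup       -> 24 -1 -1
imul      -> 24 1
imul      -> 24

24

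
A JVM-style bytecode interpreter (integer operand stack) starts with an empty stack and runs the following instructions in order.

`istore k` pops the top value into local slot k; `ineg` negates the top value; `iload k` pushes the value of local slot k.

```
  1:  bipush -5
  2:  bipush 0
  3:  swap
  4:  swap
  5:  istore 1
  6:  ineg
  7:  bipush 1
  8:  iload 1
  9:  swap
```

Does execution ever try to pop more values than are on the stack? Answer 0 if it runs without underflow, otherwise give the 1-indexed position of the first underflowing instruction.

0

bipush -5 -> -5
bipush 0  -> -5 0
swap      -> 0 -5
swap      -> -5 0
istore 1  -> -5
ineg      -> 5
bipush 1  -> 5 1
iload 1   -> 5 1 0
swap      -> 5 0 1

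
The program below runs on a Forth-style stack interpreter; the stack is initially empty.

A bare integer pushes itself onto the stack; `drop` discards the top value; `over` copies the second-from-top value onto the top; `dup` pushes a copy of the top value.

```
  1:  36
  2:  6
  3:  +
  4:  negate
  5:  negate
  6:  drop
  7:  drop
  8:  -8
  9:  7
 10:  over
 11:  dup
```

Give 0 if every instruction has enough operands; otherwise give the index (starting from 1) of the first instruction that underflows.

7

36      [36]
6       [36, 6]
+       [42]
negate  [-42]
negate  [42]
drop    []
drop  — needs 1 operand, stack has 0 → underflow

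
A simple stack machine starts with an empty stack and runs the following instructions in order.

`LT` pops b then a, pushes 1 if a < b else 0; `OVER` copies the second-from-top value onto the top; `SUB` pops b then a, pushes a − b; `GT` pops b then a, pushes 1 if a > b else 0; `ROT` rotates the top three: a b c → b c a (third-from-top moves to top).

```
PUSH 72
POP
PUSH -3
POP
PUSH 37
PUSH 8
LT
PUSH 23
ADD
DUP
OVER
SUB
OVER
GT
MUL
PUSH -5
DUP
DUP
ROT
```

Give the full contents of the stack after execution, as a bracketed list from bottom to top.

PUSH 72 -> 72
POP     -> (empty)
PUSH -3 -> -3
POP     -> (empty)
PUSH 37 -> 37
PUSH 8  -> 37 8
LT      -> 0
PUSH 23 -> 0 23
ADD     -> 23
DUP     -> 23 23
OVER    -> 23 23 23
SUB     -> 23 0
OVER    -> 23 0 23
GT      -> 23 0
MUL     -> 0
PUSH -5 -> 0 -5
DUP     -> 0 -5 -5
DUP     -> 0 -5 -5 -5
ROT     -> 0 -5 -5 -5

[0, -5, -5, -5]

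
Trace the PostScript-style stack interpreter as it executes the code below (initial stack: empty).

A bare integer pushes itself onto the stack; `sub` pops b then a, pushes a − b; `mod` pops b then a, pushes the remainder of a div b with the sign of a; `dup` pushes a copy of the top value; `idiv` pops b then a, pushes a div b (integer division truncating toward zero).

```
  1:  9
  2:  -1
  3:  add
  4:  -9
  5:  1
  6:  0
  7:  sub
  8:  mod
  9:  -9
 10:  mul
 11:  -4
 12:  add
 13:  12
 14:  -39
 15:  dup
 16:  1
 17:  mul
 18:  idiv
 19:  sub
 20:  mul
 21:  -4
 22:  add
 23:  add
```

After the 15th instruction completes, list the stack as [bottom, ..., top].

9    9
-1   9 -1
add  8
-9   8 -9
1    8 -9 1
0    8 -9 1 0
sub  8 -9 1
mod  8 0
-9   8 0 -9
mul  8 0
-4   8 0 -4
add  8 -4
12   8 -4 12
-39  8 -4 12 -39
dup  8 -4 12 -39 -39

[8, -4, 12, -39, -39]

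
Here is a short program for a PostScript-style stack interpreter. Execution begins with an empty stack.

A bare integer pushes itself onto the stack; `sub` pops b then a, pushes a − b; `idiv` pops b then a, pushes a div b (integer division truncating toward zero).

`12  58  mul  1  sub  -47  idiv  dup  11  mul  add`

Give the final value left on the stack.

12   → 12
58   → 12 58
mul  → 696
1    → 696 1
sub  → 695
-47  → 695 -47
idiv → -14
dup  → -14 -14
11   → -14 -14 11
mul  → -14 -154
add  → -168

-168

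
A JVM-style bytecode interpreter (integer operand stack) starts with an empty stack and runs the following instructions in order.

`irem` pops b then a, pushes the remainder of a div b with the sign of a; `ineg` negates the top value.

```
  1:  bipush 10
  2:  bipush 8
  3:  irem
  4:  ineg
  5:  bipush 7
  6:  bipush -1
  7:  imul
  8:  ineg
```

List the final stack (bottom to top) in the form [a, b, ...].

bipush 10 → [10]
bipush 8  → [10, 8]
irem      → [2]
ineg      → [-2]
bipush 7  → [-2, 7]
bipush -1 → [-2, 7, -1]
imul      → [-2, -7]
ineg      → [-2, 7]

[-2, 7]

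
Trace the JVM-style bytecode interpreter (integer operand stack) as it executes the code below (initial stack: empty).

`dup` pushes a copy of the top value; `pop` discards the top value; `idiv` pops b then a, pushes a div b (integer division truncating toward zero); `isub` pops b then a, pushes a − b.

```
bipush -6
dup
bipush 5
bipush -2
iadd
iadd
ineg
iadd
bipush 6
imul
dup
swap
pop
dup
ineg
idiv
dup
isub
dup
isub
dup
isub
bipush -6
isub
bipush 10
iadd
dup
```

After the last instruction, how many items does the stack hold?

2

bipush -6 : [-6]
dup       : [-6, -6]
bipush 5  : [-6, -6, 5]
bipush -2 : [-6, -6, 5, -2]
iadd      : [-6, -6, 3]
iadd      : [-6, -3]
ineg      : [-6, 3]
iadd      : [-3]
bipush 6  : [-3, 6]
imul      : [-18]
dup       : [-18, -18]
swap      : [-18, -18]
pop       : [-18]
dup       : [-18, -18]
ineg      : [-18, 18]
idiv      : [-1]
dup       : [-1, -1]
isub      : [0]
dup       : [0, 0]
isub      : [0]
dup       : [0, 0]
isub      : [0]
bipush -6 : [0, -6]
isub      : [6]
bipush 10 : [6, 10]
iadd      : [16]
dup       : [16, 16]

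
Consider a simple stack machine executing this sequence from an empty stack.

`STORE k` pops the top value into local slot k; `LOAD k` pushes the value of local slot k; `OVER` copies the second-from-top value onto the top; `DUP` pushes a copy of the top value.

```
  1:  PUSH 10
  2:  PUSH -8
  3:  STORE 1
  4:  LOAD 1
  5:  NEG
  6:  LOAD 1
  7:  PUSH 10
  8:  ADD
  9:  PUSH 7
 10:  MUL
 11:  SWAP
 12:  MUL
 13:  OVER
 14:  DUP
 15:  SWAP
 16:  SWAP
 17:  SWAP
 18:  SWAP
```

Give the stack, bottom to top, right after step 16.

PUSH 10 : [10]
PUSH -8 : [10, -8]
STORE 1 : [10]
LOAD 1  : [10, -8]
NEG     : [10, 8]
LOAD 1  : [10, 8, -8]
PUSH 10 : [10, 8, -8, 10]
ADD     : [10, 8, 2]
PUSH 7  : [10, 8, 2, 7]
MUL     : [10, 8, 14]
SWAP    : [10, 14, 8]
MUL     : [10, 112]
OVER    : [10, 112, 10]
DUP     : [10, 112, 10, 10]
SWAP    : [10, 112, 10, 10]
SWAP    : [10, 112, 10, 10]

[10, 112, 10, 10]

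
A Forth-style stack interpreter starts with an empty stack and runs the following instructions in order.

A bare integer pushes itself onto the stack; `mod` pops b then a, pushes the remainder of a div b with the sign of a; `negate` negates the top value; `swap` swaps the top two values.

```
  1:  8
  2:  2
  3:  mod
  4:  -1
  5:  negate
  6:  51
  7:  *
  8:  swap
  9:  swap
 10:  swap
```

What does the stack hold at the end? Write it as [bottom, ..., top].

8      → 8
2      → 8 2
mod    → 0
-1     → 0 -1
negate → 0 1
51     → 0 1 51
*      → 0 51
swap   → 51 0
swap   → 0 51
swap   → 51 0

[51, 0]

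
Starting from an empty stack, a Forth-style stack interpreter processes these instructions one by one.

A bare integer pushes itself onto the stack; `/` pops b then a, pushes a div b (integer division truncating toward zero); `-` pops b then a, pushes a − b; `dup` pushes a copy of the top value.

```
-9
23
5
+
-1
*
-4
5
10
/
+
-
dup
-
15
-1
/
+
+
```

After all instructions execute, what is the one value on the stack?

-24

-9  : [-9]
23  : [-9, 23]
5   : [-9, 23, 5]
+   : [-9, 28]
-1  : [-9, 28, -1]
*   : [-9, -28]
-4  : [-9, -28, -4]
5   : [-9, -28, -4, 5]
10  : [-9, -28, -4, 5, 10]
/   : [-9, -28, -4, 0]
+   : [-9, -28, -4]
-   : [-9, -24]
dup : [-9, -24, -24]
-   : [-9, 0]
15  : [-9, 0, 15]
-1  : [-9, 0, 15, -1]
/   : [-9, 0, -15]
+   : [-9, -15]
+   : [-24]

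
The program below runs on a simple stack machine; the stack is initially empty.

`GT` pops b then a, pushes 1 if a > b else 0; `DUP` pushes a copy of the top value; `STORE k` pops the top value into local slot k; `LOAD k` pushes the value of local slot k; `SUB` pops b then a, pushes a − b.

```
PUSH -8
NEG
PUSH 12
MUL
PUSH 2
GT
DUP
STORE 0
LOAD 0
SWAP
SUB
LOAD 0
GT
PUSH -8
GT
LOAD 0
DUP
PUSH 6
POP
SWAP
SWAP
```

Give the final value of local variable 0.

PUSH -8 -> -8
NEG     -> 8
PUSH 12 -> 8 12
MUL     -> 96
PUSH 2  -> 96 2
GT      -> 1
DUP     -> 1 1
STORE 0 -> 1
LOAD 0  -> 1 1
SWAP    -> 1 1
SUB     -> 0
LOAD 0  -> 0 1
GT      -> 0
PUSH -8 -> 0 -8
GT      -> 1
LOAD 0  -> 1 1
DUP     -> 1 1 1
PUSH 6  -> 1 1 1 6
POP     -> 1 1 1
SWAP    -> 1 1 1
SWAP    -> 1 1 1

1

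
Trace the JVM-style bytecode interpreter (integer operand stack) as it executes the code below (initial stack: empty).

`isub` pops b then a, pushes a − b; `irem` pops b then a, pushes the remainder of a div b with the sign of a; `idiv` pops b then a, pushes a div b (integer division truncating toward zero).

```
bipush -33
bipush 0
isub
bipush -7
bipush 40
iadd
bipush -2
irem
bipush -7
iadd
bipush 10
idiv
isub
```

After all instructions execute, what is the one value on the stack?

bipush -33 -> [-33]
bipush 0   -> [-33, 0]
isub       -> [-33]
bipush -7  -> [-33, -7]
bipush 40  -> [-33, -7, 40]
iadd       -> [-33, 33]
bipush -2  -> [-33, 33, -2]
irem       -> [-33, 1]
bipush -7  -> [-33, 1, -7]
iadd       -> [-33, -6]
bipush 10  -> [-33, -6, 10]
idiv       -> [-33, 0]
isub       -> [-33]

-33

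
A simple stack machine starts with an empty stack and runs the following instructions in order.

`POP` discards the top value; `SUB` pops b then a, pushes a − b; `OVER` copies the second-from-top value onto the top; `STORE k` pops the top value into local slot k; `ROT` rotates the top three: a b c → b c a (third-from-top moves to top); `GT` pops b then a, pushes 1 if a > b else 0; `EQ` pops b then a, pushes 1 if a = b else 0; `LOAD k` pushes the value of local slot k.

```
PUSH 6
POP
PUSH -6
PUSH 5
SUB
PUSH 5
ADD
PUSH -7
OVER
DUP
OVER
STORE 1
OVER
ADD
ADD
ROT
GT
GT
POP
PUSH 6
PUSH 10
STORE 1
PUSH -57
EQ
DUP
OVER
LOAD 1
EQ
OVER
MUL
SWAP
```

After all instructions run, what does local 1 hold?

10

PUSH 6    [6]
POP       []
PUSH -6   [-6]
PUSH 5    [-6, 5]
SUB       [-11]
PUSH 5    [-11, 5]
ADD       [-6]
PUSH -7   [-6, -7]
OVER      [-6, -7, -6]
DUP       [-6, -7, -6, -6]
OVER      [-6, -7, -6, -6, -6]
STORE 1   [-6, -7, -6, -6]
OVER      [-6, -7, -6, -6, -6]
ADD       [-6, -7, -6, -12]
ADD       [-6, -7, -18]
ROT       [-7, -18, -6]
GT        [-7, 0]
GT        [0]
POP       []
PUSH 6    [6]
PUSH 10   [6, 10]
STORE 1   [6]
PUSH -57  [6, -57]
EQ        [0]
DUP       [0, 0]
OVER      [0, 0, 0]
LOAD 1    [0, 0, 0, 10]
EQ        [0, 0, 0]
OVER      [0, 0, 0, 0]
MUL       [0, 0, 0]
SWAP      [0, 0, 0]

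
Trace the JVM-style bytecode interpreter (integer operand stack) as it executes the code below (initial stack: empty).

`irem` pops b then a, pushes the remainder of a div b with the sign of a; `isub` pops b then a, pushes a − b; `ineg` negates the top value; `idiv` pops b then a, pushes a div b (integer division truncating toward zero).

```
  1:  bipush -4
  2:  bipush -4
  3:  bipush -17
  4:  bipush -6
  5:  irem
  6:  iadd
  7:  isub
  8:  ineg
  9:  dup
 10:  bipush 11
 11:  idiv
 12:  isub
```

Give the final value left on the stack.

bipush -4  -> -4
bipush -4  -> -4 -4
bipush -17 -> -4 -4 -17
bipush -6  -> -4 -4 -17 -6
irem       -> -4 -4 -5
iadd       -> -4 -9
isub       -> 5
ineg       -> -5
dup        -> -5 -5
bipush 11  -> -5 -5 11
idiv       -> -5 0
isub       -> -5

-5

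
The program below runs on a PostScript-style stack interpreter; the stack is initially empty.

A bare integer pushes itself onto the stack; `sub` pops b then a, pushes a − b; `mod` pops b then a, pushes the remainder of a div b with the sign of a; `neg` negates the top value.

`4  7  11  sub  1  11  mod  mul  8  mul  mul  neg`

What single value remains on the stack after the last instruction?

128

4   : [4]
7   : [4, 7]
11  : [4, 7, 11]
sub : [4, -4]
1   : [4, -4, 1]
11  : [4, -4, 1, 11]
mod : [4, -4, 1]
mul : [4, -4]
8   : [4, -4, 8]
mul : [4, -32]
mul : [-128]
neg : [128]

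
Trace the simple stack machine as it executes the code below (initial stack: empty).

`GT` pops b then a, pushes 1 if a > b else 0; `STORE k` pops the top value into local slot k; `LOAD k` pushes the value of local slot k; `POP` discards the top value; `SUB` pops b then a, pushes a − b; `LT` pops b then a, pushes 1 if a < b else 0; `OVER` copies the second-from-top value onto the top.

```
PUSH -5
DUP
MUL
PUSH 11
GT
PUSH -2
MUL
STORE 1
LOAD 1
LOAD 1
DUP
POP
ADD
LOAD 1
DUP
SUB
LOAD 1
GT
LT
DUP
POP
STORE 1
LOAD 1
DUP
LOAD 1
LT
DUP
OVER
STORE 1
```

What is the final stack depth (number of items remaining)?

PUSH -5 → [-5]
DUP     → [-5, -5]
MUL     → [25]
PUSH 11 → [25, 11]
GT      → [1]
PUSH -2 → [1, -2]
MUL     → [-2]
STORE 1 → []
LOAD 1  → [-2]
LOAD 1  → [-2, -2]
DUP     → [-2, -2, -2]
POP     → [-2, -2]
ADD     → [-4]
LOAD 1  → [-4, -2]
DUP     → [-4, -2, -2]
SUB     → [-4, 0]
LOAD 1  → [-4, 0, -2]
GT      → [-4, 1]
LT      → [1]
DUP     → [1, 1]
POP     → [1]
STORE 1 → []
LOAD 1  → [1]
DUP     → [1, 1]
LOAD 1  → [1, 1, 1]
LT      → [1, 0]
DUP     → [1, 0, 0]
OVER    → [1, 0, 0, 0]
STORE 1 → [1, 0, 0]

3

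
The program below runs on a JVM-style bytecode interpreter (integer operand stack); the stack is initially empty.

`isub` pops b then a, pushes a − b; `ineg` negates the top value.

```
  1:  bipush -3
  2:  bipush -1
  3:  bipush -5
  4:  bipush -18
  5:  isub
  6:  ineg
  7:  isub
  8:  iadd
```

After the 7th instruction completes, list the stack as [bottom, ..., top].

bipush -3   -3
bipush -1   -3 -1
bipush -5   -3 -1 -5
bipush -18  -3 -1 -5 -18
isub        -3 -1 13
ineg        -3 -1 -13
isub        -3 12

[-3, 12]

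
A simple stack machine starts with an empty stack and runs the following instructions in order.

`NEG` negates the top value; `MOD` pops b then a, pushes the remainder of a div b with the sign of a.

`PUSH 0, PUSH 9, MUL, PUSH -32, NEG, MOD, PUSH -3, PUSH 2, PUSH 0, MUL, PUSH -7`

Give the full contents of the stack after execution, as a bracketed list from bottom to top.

PUSH 0   : 0
PUSH 9   : 0 9
MUL      : 0
PUSH -32 : 0 -32
NEG      : 0 32
MOD      : 0
PUSH -3  : 0 -3
PUSH 2   : 0 -3 2
PUSH 0   : 0 -3 2 0
MUL      : 0 -3 0
PUSH -7  : 0 -3 0 -7

[0, -3, 0, -7]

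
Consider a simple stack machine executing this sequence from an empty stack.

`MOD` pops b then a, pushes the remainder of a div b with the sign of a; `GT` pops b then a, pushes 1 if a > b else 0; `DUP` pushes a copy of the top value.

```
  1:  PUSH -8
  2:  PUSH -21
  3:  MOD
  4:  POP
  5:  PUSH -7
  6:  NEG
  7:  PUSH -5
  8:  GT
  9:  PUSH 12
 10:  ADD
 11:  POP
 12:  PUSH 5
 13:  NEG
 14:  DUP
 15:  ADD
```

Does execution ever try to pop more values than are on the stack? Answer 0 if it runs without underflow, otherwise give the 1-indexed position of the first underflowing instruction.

0

PUSH -8   [-8]
PUSH -21  [-8, -21]
MOD       [-8]
POP       []
PUSH -7   [-7]
NEG       [7]
PUSH -5   [7, -5]
GT        [1]
PUSH 12   [1, 12]
ADD       [13]
POP       []
PUSH 5    [5]
NEG       [-5]
DUP       [-5, -5]
ADD       [-10]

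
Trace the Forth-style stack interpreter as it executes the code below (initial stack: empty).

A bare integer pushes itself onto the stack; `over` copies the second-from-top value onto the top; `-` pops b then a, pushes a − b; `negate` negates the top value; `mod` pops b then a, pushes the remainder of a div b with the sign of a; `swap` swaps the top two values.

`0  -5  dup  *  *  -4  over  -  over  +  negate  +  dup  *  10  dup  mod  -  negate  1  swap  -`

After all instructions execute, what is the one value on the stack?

0      → [0]
-5     → [0, -5]
dup    → [0, -5, -5]
*      → [0, 25]
*      → [0]
-4     → [0, -4]
over   → [0, -4, 0]
-      → [0, -4]
over   → [0, -4, 0]
+      → [0, -4]
negate → [0, 4]
+      → [4]
dup    → [4, 4]
*      → [16]
10     → [16, 10]
dup    → [16, 10, 10]
mod    → [16, 0]
-      → [16]
negate → [-16]
1      → [-16, 1]
swap   → [1, -16]
-      → [17]

17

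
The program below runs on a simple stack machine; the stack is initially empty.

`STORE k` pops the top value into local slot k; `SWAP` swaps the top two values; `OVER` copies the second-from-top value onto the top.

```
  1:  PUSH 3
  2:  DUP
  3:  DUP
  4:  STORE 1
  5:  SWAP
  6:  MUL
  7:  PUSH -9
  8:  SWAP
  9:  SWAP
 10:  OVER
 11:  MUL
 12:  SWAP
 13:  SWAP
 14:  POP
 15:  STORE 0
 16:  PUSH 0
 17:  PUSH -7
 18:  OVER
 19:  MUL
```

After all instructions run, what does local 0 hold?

9

PUSH 3   [3]
DUP      [3, 3]
DUP      [3, 3, 3]
STORE 1  [3, 3]
SWAP     [3, 3]
MUL      [9]
PUSH -9  [9, -9]
SWAP     [-9, 9]
SWAP     [9, -9]
OVER     [9, -9, 9]
MUL      [9, -81]
SWAP     [-81, 9]
SWAP     [9, -81]
POP      [9]
STORE 0  []
PUSH 0   [0]
PUSH -7  [0, -7]
OVER     [0, -7, 0]
MUL      [0, 0]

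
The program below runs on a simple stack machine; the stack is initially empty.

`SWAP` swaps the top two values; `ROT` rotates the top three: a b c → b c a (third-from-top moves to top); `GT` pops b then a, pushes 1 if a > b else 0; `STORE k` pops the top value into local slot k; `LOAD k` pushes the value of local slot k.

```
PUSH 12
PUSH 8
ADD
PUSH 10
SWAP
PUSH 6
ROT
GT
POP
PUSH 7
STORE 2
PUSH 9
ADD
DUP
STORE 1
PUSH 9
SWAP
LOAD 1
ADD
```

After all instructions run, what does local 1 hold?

PUSH 12  12
PUSH 8   12 8
ADD      20
PUSH 10  20 10
SWAP     10 20
PUSH 6   10 20 6
ROT      20 6 10
GT       20 0
POP      20
PUSH 7   20 7
STORE 2  20
PUSH 9   20 9
ADD      29
DUP      29 29
STORE 1  29
PUSH 9   29 9
SWAP     9 29
LOAD 1   9 29 29
ADD      9 58

29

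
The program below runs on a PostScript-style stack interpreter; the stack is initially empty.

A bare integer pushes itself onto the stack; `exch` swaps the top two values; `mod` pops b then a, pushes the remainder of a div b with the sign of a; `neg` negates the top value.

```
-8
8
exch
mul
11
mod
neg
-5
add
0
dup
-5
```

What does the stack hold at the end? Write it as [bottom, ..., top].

[4, 0, 0, -5]

-8   : -8
8    : -8 8
exch : 8 -8
mul  : -64
11   : -64 11
mod  : -9
neg  : 9
-5   : 9 -5
add  : 4
0    : 4 0
dup  : 4 0 0
-5   : 4 0 0 -5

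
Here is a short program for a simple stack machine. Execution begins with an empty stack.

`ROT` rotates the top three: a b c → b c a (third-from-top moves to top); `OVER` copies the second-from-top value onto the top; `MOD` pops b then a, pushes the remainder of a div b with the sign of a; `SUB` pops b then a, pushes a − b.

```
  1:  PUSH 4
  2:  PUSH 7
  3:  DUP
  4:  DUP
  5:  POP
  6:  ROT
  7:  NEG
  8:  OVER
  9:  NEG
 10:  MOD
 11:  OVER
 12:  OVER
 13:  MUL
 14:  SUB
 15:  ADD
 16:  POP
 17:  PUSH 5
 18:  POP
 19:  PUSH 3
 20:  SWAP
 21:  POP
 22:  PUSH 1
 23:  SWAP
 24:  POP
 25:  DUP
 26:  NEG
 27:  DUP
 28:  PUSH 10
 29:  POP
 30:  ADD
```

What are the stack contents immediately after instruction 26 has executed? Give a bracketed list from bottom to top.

PUSH 4 -> 4
PUSH 7 -> 4 7
DUP    -> 4 7 7
DUP    -> 4 7 7 7
POP    -> 4 7 7
ROT    -> 7 7 4
NEG    -> 7 7 -4
OVER   -> 7 7 -4 7
NEG    -> 7 7 -4 -7
MOD    -> 7 7 -4
OVER   -> 7 7 -4 7
OVER   -> 7 7 -4 7 -4
MUL    -> 7 7 -4 -28
SUB    -> 7 7 24
ADD    -> 7 31
POP    -> 7
PUSH 5 -> 7 5
POP    -> 7
PUSH 3 -> 7 3
SWAP   -> 3 7
POP    -> 3
PUSH 1 -> 3 1
SWAP   -> 1 3
POP    -> 1
DUP    -> 1 1
NEG    -> 1 -1

[1, -1]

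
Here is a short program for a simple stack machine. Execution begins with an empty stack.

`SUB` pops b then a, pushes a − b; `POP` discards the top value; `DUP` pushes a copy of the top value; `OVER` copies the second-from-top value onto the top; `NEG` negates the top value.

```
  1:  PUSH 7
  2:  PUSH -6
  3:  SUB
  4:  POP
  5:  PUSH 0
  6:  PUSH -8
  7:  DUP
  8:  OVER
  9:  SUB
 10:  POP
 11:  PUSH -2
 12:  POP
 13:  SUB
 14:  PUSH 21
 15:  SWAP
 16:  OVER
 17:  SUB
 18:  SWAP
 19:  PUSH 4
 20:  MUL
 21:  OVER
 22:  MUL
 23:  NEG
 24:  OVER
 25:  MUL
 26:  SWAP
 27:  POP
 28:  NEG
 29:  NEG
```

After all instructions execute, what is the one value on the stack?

PUSH 7  -> 7
PUSH -6 -> 7 -6
SUB     -> 13
POP     -> (empty)
PUSH 0  -> 0
PUSH -8 -> 0 -8
DUP     -> 0 -8 -8
OVER    -> 0 -8 -8 -8
SUB     -> 0 -8 0
POP     -> 0 -8
PUSH -2 -> 0 -8 -2
POP     -> 0 -8
SUB     -> 8
PUSH 21 -> 8 21
SWAP    -> 21 8
OVER    -> 21 8 21
SUB     -> 21 -13
SWAP    -> -13 21
PUSH 4  -> -13 21 4
MUL     -> -13 84
OVER    -> -13 84 -13
MUL     -> -13 -1092
NEG     -> -13 1092
OVER    -> -13 1092 -13
MUL     -> -13 -14196
SWAP    -> -14196 -13
POP     -> -14196
NEG     -> 14196
NEG     -> -14196

-14196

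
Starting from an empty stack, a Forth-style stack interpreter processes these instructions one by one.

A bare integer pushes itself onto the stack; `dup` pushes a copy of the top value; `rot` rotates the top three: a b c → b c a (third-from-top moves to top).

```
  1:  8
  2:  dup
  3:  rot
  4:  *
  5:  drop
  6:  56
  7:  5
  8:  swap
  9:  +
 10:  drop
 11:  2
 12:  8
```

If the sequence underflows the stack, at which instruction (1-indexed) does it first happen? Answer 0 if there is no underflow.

8   → 8
dup → 8 8
rot  — needs 3 operands, stack has 2 → underflow

3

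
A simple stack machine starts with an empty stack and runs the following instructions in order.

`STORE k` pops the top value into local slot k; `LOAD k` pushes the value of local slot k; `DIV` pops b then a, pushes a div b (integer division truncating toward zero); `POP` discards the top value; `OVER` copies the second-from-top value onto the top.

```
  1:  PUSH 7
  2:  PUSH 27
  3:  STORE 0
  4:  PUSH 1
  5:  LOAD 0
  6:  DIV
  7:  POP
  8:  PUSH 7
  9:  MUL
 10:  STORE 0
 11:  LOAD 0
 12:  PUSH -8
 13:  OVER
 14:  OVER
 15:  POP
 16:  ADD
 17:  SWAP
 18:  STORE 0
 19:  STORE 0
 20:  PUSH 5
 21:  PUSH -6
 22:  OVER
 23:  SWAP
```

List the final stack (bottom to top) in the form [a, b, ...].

PUSH 7  -> [7]
PUSH 27 -> [7, 27]
STORE 0 -> [7]
PUSH 1  -> [7, 1]
LOAD 0  -> [7, 1, 27]
DIV     -> [7, 0]
POP     -> [7]
PUSH 7  -> [7, 7]
MUL     -> [49]
STORE 0 -> []
LOAD 0  -> [49]
PUSH -8 -> [49, -8]
OVER    -> [49, -8, 49]
OVER    -> [49, -8, 49, -8]
POP     -> [49, -8, 49]
ADD     -> [49, 41]
SWAP    -> [41, 49]
STORE 0 -> [41]
STORE 0 -> []
PUSH 5  -> [5]
PUSH -6 -> [5, -6]
OVER    -> [5, -6, 5]
SWAP    -> [5, 5, -6]

[5, 5, -6]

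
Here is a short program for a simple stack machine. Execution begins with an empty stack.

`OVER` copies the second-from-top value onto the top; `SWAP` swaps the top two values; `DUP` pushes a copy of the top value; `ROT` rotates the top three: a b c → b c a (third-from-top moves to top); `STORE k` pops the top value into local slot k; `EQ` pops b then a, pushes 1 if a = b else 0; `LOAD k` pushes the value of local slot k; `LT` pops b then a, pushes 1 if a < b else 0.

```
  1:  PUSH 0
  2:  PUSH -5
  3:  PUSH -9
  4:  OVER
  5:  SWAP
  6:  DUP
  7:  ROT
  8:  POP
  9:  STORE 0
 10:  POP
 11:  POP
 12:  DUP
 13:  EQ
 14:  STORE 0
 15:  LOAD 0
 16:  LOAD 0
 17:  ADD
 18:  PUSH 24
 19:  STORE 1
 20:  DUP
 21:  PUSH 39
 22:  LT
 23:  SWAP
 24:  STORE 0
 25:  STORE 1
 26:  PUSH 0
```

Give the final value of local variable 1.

PUSH 0  → 0
PUSH -5 → 0 -5
PUSH -9 → 0 -5 -9
OVER    → 0 -5 -9 -5
SWAP    → 0 -5 -5 -9
DUP     → 0 -5 -5 -9 -9
ROT     → 0 -5 -9 -9 -5
POP     → 0 -5 -9 -9
STORE 0 → 0 -5 -9
POP     → 0 -5
POP     → 0
DUP     → 0 0
EQ      → 1
STORE 0 → (empty)
LOAD 0  → 1
LOAD 0  → 1 1
ADD     → 2
PUSH 24 → 2 24
STORE 1 → 2
DUP     → 2 2
PUSH 39 → 2 2 39
LT      → 2 1
SWAP    → 1 2
STORE 0 → 1
STORE 1 → (empty)
PUSH 0  → 0

1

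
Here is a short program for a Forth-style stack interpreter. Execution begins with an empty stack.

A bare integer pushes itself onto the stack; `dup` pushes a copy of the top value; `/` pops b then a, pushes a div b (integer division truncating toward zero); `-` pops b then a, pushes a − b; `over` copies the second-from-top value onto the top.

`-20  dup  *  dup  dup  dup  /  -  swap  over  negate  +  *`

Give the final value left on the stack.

-20    : [-20]
dup    : [-20, -20]
*      : [400]
dup    : [400, 400]
dup    : [400, 400, 400]
dup    : [400, 400, 400, 400]
/      : [400, 400, 1]
-      : [400, 399]
swap   : [399, 400]
over   : [399, 400, 399]
negate : [399, 400, -399]
+      : [399, 1]
*      : [399]

399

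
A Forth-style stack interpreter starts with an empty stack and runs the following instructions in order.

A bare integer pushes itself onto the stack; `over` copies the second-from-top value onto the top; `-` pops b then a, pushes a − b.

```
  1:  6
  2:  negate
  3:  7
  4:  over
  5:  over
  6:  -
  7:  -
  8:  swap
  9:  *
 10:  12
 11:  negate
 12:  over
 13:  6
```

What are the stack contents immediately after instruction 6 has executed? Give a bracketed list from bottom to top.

[-6, 7, -13]

6       [6]
negate  [-6]
7       [-6, 7]
over    [-6, 7, -6]
over    [-6, 7, -6, 7]
-       [-6, 7, -13]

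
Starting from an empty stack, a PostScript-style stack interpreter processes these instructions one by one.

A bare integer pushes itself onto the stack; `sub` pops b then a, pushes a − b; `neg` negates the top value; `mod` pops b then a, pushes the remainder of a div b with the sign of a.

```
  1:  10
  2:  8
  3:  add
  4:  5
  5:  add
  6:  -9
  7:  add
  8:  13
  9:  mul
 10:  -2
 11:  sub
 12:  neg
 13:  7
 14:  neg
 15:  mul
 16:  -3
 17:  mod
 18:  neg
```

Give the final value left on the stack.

10  -> 10
8   -> 10 8
add -> 18
5   -> 18 5
add -> 23
-9  -> 23 -9
add -> 14
13  -> 14 13
mul -> 182
-2  -> 182 -2
sub -> 184
neg -> -184
7   -> -184 7
neg -> -184 -7
mul -> 1288
-3  -> 1288 -3
mod -> 1
neg -> -1

-1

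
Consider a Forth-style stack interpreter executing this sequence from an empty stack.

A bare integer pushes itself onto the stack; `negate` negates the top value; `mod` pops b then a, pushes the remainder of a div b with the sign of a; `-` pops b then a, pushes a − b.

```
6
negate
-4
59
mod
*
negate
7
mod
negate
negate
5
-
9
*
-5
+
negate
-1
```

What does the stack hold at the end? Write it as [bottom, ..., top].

6      → 6
negate → -6
-4     → -6 -4
59     → -6 -4 59
mod    → -6 -4
*      → 24
negate → -24
7      → -24 7
mod    → -3
negate → 3
negate → -3
5      → -3 5
-      → -8
9      → -8 9
*      → -72
-5     → -72 -5
+      → -77
negate → 77
-1     → 77 -1

[77, -1]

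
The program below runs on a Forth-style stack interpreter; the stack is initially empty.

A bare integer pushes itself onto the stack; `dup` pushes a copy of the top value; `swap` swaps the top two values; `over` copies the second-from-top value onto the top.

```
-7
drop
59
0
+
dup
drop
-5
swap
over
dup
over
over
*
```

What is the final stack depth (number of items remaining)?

5

-7   -> [-7]
drop -> []
59   -> [59]
0    -> [59, 0]
+    -> [59]
dup  -> [59, 59]
drop -> [59]
-5   -> [59, -5]
swap -> [-5, 59]
over -> [-5, 59, -5]
dup  -> [-5, 59, -5, -5]
over -> [-5, 59, -5, -5, -5]
over -> [-5, 59, -5, -5, -5, -5]
*    -> [-5, 59, -5, -5, 25]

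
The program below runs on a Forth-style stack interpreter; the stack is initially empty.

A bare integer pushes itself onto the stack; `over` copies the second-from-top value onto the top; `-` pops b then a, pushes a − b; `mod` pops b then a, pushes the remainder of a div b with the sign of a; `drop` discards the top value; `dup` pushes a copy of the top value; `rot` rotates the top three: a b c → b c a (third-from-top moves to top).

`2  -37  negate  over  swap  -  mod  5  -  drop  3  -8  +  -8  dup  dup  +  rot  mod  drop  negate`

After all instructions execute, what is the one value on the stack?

8

2      → 2
-37    → 2 -37
negate → 2 37
over   → 2 37 2
swap   → 2 2 37
-      → 2 -35
mod    → 2
5      → 2 5
-      → -3
drop   → (empty)
3      → 3
-8     → 3 -8
+      → -5
-8     → -5 -8
dup    → -5 -8 -8
dup    → -5 -8 -8 -8
+      → -5 -8 -16
rot    → -8 -16 -5
mod    → -8 -1
drop   → -8
negate → 8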